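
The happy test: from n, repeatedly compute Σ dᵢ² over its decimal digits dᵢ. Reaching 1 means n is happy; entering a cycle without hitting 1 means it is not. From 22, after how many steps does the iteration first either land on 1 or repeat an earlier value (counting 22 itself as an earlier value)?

22 → 2² + 2² = 8
8 → 8² = 64
64 → 6² + 4² = 52
52 → 5² + 2² = 29
29 → 2² + 9² = 85
85 → 8² + 5² = 89
89 → 8² + 9² = 145
145 → 1² + 4² + 5² = 42
42 → 4² + 2² = 20
20 → 2² + 0² = 4
4 → 4² = 16
16 → 1² + 6² = 37
37 → 3² + 7² = 58
58 → 5² + 8² = 89  — 89 repeats.
That took 14 steps.

14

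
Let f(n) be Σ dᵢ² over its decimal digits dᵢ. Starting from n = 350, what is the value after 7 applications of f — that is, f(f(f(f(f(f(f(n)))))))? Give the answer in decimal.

350 → 3² + 5² + 0² = 34
34 → 3² + 4² = 25
25 → 2² + 5² = 29
29 → 2² + 9² = 85
85 → 8² + 5² = 89
89 → 8² + 9² = 145
145 → 1² + 4² + 5² = 42

42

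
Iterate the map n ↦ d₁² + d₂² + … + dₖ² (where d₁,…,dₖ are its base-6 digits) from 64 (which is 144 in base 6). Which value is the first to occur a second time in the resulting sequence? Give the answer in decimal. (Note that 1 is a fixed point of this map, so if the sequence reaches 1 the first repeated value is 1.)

64 = (1,4,4)_6 → 1² + 4² + 4² = 33
33 = (5,3)_6 → 5² + 3² = 34
34 = (5,4)_6 → 5² + 4² = 41
41 = (1,0,5)_6 → 1² + 0² + 5² = 26
26 = (4,2)_6 → 4² + 2² = 20
20 = (3,2)_6 → 3² + 2² = 13
13 = (2,1)_6 → 2² + 1² = 5
5 = (5)_6 → 5² = 25
25 = (4,1)_6 → 4² + 1² = 17
17 = (2,5)_6 → 2² + 5² = 29
29 = (4,5)_6 → 4² + 5² = 41  — 41 already appeared earlier.

41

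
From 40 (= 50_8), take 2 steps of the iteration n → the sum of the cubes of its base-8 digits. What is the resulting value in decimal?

40 = (5,0)_8 → 5³ + 0³ = 125
125 = (1,7,5)_8 → 1³ + 7³ + 5³ = 469

469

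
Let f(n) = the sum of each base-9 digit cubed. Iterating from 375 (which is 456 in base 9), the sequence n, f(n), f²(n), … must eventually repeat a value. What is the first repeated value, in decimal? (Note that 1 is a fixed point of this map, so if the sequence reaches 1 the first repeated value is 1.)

375 = (4,5,6)_9 → 4³ + 5³ + 6³ = 405
405 = (5,0,0)_9 → 5³ + 0³ + 0³ = 125
125 = (1,4,8)_9 → 1³ + 4³ + 8³ = 577
577 = (7,1,1)_9 → 7³ + 1³ + 1³ = 345
345 = (4,2,3)_9 → 4³ + 2³ + 3³ = 99
99 = (1,2,0)_9 → 1³ + 2³ + 0³ = 9
9 = (1,0)_9 → 1³ + 0³ = 1  — reached the fixed point 1.
1 → 1, so 1 is the first repeated value.

1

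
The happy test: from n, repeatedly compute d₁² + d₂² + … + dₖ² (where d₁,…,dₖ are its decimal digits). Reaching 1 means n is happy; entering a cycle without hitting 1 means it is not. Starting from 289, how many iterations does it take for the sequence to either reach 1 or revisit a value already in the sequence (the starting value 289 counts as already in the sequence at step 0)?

11

289 → 2² + 8² + 9² = 149
149 → 1² + 4² + 9² = 98
98 → 9² + 8² = 145
145 → 1² + 4² + 5² = 42
42 → 4² + 2² = 20
20 → 2² + 0² = 4
4 → 4² = 16
16 → 1² + 6² = 37
37 → 3² + 7² = 58
58 → 5² + 8² = 89
89 → 8² + 9² = 145  — 145 repeats.
That took 11 steps.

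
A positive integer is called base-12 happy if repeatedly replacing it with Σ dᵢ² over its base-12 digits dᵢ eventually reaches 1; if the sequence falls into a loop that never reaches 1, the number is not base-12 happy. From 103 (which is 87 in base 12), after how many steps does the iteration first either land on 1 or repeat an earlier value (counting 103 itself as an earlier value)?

103 = (8,7)_12 → 8² + 7² = 64 + 49 = 113
113 = (9,5)_12 → 9² + 5² = 81 + 25 = 106
106 = (8,10)_12 → 8² + 10² = 64 + 100 = 164
164 = (1,1,8)_12 → 1² + 1² + 8² = 1 + 1 + 64 = 66
66 = (5,6)_12 → 5² + 6² = 25 + 36 = 61
61 = (5,1)_12 → 5² + 1² = 25 + 1 = 26
26 = (2,2)_12 → 2² + 2² = 4 + 4 = 8
8 = (8)_12 → 8² = 64
64 = (5,4)_12 → 5² + 4² = 25 + 16 = 41
41 = (3,5)_12 → 3² + 5² = 9 + 25 = 34
34 = (2,10)_12 → 2² + 10² = 4 + 100 = 104
104 = (8,8)_12 → 8² + 8² = 64 + 64 = 128
128 = (10,8)_12 → 10² + 8² = 100 + 64 = 164  — 164 repeats.
That took 13 steps.

13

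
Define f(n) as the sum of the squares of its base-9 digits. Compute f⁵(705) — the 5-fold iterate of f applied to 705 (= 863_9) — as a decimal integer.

705 = (8,6,3)_9 → 8² + 6² + 3² = 64 + 36 + 9 = 109
109 = (1,3,1)_9 → 1² + 3² + 1² = 1 + 9 + 1 = 11
11 = (1,2)_9 → 1² + 2² = 1 + 4 = 5
5 = (5)_9 → 5² = 25
25 = (2,7)_9 → 2² + 7² = 4 + 49 = 53

53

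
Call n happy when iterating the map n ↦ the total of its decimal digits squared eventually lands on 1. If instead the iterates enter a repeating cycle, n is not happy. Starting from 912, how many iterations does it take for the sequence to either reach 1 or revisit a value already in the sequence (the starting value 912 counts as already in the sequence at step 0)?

912 → 9² + 1² + 2² = 81 + 1 + 4 = 86
86 → 8² + 6² = 64 + 36 = 100
100 → 1² + 0² + 0² = 1 + 0 + 0 = 1  — reached 1.
That took 3 steps.

3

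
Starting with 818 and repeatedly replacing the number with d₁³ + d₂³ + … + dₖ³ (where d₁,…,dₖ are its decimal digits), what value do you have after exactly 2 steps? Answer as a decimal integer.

818 → 8³ + 1³ + 8³ = 1025
1025 → 1³ + 0³ + 2³ + 5³ = 134

134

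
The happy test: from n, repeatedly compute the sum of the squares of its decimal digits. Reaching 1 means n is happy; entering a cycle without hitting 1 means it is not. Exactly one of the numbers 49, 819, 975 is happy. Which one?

49

49: 49 → 97 → 130 → 10 → 1  — reaches 1 (happy)
819: 819 → 146 → 53 → 34 → 25 → 29 → 85 → 89 → 145 → 42 → 20 → 4 → 16 → 37 → 58 → 89  — repeats 89 (not happy)
975: 975 → 155 → 51 → 26 → 40 → 16 → 37 → 58 → 89 → 145 → 42 → 20 → 4 → 16  — repeats 16 (not happy)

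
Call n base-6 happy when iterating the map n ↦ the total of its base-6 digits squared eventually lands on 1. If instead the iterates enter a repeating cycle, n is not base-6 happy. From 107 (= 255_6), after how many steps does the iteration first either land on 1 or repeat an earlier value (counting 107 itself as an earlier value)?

107 = (2,5,5)_6 → 2² + 5² + 5² = 54
54 = (1,3,0)_6 → 1² + 3² + 0² = 10
10 = (1,4)_6 → 1² + 4² = 17
17 = (2,5)_6 → 2² + 5² = 29
29 = (4,5)_6 → 4² + 5² = 41
41 = (1,0,5)_6 → 1² + 0² + 5² = 26
26 = (4,2)_6 → 4² + 2² = 20
20 = (3,2)_6 → 3² + 2² = 13
13 = (2,1)_6 → 2² + 1² = 5
5 = (5)_6 → 5² = 25
25 = (4,1)_6 → 4² + 1² = 17  — 17 repeats.
That took 11 steps.

11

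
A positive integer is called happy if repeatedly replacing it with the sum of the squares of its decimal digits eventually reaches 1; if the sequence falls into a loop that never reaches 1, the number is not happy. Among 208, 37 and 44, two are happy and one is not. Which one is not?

208: 208 → 68 → 100 → 1  — reaches 1 (happy)
37: 37 → 58 → 89 → 145 → 42 → 20 → 4 → 16 → 37  — repeats 37 (not happy)
44: 44 → 32 → 13 → 10 → 1  — reaches 1 (happy)

37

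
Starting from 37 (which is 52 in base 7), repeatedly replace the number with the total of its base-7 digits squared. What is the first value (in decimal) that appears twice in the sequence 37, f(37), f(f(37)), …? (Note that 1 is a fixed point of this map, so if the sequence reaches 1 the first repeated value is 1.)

37 = (5,2)_7 → 5² + 2² = 25 + 4 = 29
29 = (4,1)_7 → 4² + 1² = 16 + 1 = 17
17 = (2,3)_7 → 2² + 3² = 4 + 9 = 13
13 = (1,6)_7 → 1² + 6² = 1 + 36 = 37  — 37 already appeared earlier.

37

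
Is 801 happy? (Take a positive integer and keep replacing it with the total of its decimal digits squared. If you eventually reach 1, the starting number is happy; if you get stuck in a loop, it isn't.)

not happy

801 → 8² + 0² + 1² = 65
65 → 6² + 5² = 61
61 → 6² + 1² = 37
37 → 3² + 7² = 58
58 → 5² + 8² = 89
89 → 8² + 9² = 145
145 → 1² + 4² + 5² = 42
42 → 4² + 2² = 20
20 → 2² + 0² = 4
4 → 4² = 16
16 → 1² + 6² = 37  — 37 already seen; the sequence cycles without reaching 1.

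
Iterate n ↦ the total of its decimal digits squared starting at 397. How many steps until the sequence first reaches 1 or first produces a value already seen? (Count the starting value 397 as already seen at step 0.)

6

397 → 3² + 9² + 7² = 139
139 → 1² + 3² + 9² = 91
91 → 9² + 1² = 82
82 → 8² + 2² = 68
68 → 6² + 8² = 100
100 → 1² + 0² + 0² = 1  — reached 1.
That took 6 steps.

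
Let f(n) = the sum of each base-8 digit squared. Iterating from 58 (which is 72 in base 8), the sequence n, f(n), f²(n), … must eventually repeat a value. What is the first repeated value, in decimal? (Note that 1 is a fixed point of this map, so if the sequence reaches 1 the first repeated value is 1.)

16

58 = (7,2)_8 → 53
53 = (6,5)_8 → 61
61 = (7,5)_8 → 74
74 = (1,1,2)_8 → 6
6 = (6)_8 → 36
36 = (4,4)_8 → 32
32 = (4,0)_8 → 16
16 = (2,0)_8 → 4
4 = (4)_8 → 16  — 16 already appeared earlier.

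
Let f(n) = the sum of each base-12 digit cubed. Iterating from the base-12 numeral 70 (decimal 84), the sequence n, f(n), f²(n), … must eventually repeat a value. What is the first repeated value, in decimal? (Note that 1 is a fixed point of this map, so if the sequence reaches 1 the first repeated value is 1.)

343

84 = (7,0)_12 → 343
343 = (2,4,7)_12 → 415
415 = (2,10,7)_12 → 1351
1351 = (9,4,7)_12 → 1136
1136 = (7,10,8)_12 → 1855
1855 = (1,0,10,7)_12 → 1344
1344 = (9,4,0)_12 → 793
793 = (5,6,1)_12 → 342
342 = (2,4,6)_12 → 288
288 = (2,0,0)_12 → 8
8 = (8)_12 → 512
512 = (3,6,8)_12 → 755
755 = (5,2,11)_12 → 1464
1464 = (10,2,0)_12 → 1008
1008 = (7,0,0)_12 → 343  — 343 already appeared earlier.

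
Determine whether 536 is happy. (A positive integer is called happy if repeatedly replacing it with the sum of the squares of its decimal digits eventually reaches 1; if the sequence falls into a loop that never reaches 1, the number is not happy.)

happy

536 → 5² + 3² + 6² = 70
70 → 7² + 0² = 49
49 → 4² + 9² = 97
97 → 9² + 7² = 130
130 → 1² + 3² + 0² = 10
10 → 1² + 0² = 1  — reached 1.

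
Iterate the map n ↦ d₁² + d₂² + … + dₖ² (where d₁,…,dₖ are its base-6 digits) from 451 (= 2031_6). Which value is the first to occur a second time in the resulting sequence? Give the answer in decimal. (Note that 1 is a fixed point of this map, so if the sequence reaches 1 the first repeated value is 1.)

5

451 = (2,0,3,1)_6 → 2² + 0² + 3² + 1² = 4 + 0 + 9 + 1 = 14
14 = (2,2)_6 → 2² + 2² = 4 + 4 = 8
8 = (1,2)_6 → 1² + 2² = 1 + 4 = 5
5 = (5)_6 → 5² = 25
25 = (4,1)_6 → 4² + 1² = 16 + 1 = 17
17 = (2,5)_6 → 2² + 5² = 4 + 25 = 29
29 = (4,5)_6 → 4² + 5² = 16 + 25 = 41
41 = (1,0,5)_6 → 1² + 0² + 5² = 1 + 0 + 25 = 26
26 = (4,2)_6 → 4² + 2² = 16 + 4 = 20
20 = (3,2)_6 → 3² + 2² = 9 + 4 = 13
13 = (2,1)_6 → 2² + 1² = 4 + 1 = 5  — 5 already appeared earlier.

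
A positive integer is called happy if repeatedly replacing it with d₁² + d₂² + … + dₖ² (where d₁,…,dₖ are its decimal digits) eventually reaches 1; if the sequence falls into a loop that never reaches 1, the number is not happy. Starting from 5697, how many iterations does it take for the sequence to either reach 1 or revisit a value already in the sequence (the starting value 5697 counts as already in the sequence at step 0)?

5697 → 5² + 6² + 9² + 7² = 191
191 → 1² + 9² + 1² = 83
83 → 8² + 3² = 73
73 → 7² + 3² = 58
58 → 5² + 8² = 89
89 → 8² + 9² = 145
145 → 1² + 4² + 5² = 42
42 → 4² + 2² = 20
20 → 2² + 0² = 4
4 → 4² = 16
16 → 1² + 6² = 37
37 → 3² + 7² = 58  — 58 repeats.
That took 12 steps.

12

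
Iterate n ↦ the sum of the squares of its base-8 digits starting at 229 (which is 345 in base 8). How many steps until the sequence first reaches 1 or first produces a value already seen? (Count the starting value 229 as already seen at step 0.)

229 = (3,4,5)_8 → 3² + 4² + 5² = 50
50 = (6,2)_8 → 6² + 2² = 40
40 = (5,0)_8 → 5² + 0² = 25
25 = (3,1)_8 → 3² + 1² = 10
10 = (1,2)_8 → 1² + 2² = 5
5 = (5)_8 → 5² = 25  — 25 repeats.
That took 6 steps.

6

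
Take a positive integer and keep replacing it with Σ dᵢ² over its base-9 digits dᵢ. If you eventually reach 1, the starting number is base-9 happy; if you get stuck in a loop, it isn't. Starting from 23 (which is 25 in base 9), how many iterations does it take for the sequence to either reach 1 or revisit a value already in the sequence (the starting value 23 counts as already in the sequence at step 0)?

7

23 = (2,5)_9 → 2² + 5² = 4 + 25 = 29
29 = (3,2)_9 → 3² + 2² = 9 + 4 = 13
13 = (1,4)_9 → 1² + 4² = 1 + 16 = 17
17 = (1,8)_9 → 1² + 8² = 1 + 64 = 65
65 = (7,2)_9 → 7² + 2² = 49 + 4 = 53
53 = (5,8)_9 → 5² + 8² = 25 + 64 = 89
89 = (1,0,8)_9 → 1² + 0² + 8² = 1 + 0 + 64 = 65  — 65 repeats.
That took 7 steps.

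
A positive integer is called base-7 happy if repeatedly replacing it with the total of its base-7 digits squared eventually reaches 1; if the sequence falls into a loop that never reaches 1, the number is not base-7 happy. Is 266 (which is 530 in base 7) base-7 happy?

not base-7 happy

266 = (5,3,0)_7 → 5² + 3² + 0² = 25 + 9 + 0 = 34
34 = (4,6)_7 → 4² + 6² = 16 + 36 = 52
52 = (1,0,3)_7 → 1² + 0² + 3² = 1 + 0 + 9 = 10
10 = (1,3)_7 → 1² + 3² = 1 + 9 = 10  — 10 already seen; the sequence cycles without reaching 1.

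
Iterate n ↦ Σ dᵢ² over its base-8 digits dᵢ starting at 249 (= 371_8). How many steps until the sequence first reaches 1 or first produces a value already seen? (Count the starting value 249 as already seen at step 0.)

249 = (3,7,1)_8 → 3² + 7² + 1² = 9 + 49 + 1 = 59
59 = (7,3)_8 → 7² + 3² = 49 + 9 = 58
58 = (7,2)_8 → 7² + 2² = 49 + 4 = 53
53 = (6,5)_8 → 6² + 5² = 36 + 25 = 61
61 = (7,5)_8 → 7² + 5² = 49 + 25 = 74
74 = (1,1,2)_8 → 1² + 1² + 2² = 1 + 1 + 4 = 6
6 = (6)_8 → 6² = 36
36 = (4,4)_8 → 4² + 4² = 16 + 16 = 32
32 = (4,0)_8 → 4² + 0² = 16 + 0 = 16
16 = (2,0)_8 → 2² + 0² = 4 + 0 = 4
4 = (4)_8 → 4² = 16  — 16 repeats.
That took 11 steps.

11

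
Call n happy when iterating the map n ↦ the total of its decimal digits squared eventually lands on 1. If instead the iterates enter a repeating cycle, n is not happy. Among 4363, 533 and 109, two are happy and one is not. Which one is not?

533

4363: 4363 → 70 → 49 → 97 → 130 → 10 → 1  — reaches 1 (happy)
533: 533 → 43 → 25 → 29 → 85 → 89 → 145 → 42 → 20 → 4 → 16 → 37 → 58 → 89  — repeats 89 (not happy)
109: 109 → 82 → 68 → 100 → 1  — reaches 1 (happy)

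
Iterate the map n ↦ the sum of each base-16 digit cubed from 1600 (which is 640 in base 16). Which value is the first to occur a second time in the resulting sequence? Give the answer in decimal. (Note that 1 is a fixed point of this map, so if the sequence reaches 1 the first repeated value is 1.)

1600 = (6,4,0)_16 → 6³ + 4³ + 0³ = 216 + 64 + 0 = 280
280 = (1,1,8)_16 → 1³ + 1³ + 8³ = 1 + 1 + 512 = 514
514 = (2,0,2)_16 → 2³ + 0³ + 2³ = 8 + 0 + 8 = 16
16 = (1,0)_16 → 1³ + 0³ = 1 + 0 = 1  — reached the fixed point 1.
1 → 1, so 1 is the first repeated value.

1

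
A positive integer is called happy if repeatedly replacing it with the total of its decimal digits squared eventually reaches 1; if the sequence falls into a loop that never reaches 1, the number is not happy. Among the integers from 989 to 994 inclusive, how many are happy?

1

989: 989 → 226 → 44 → 32 → 13 → 10 → 1  — happy
990: 990 → 162 → 41 → 17 → 50 → 25 → 29 → 85 → 89 → 145 → 42 → 20 → 4 → 16 → 37 → 58 → 89  — not happy
991: 991 → 163 → 46 → 52 → 29 → 85 → 89 → 145 → 42 → 20 → 4 → 16 → 37 → 58 → 89  — not happy
992: 992 → 166 → 73 → 58 → 89 → 145 → 42 → 20 → 4 → 16 → 37 → 58  — not happy
993: 993 → 171 → 51 → 26 → 40 → 16 → 37 → 58 → 89 → 145 → 42 → 20 → 4 → 16  — not happy
994: 994 → 178 → 114 → 18 → 65 → 61 → 37 → 58 → 89 → 145 → 42 → 20 → 4 → 16 → 37  — not happy
happy: 989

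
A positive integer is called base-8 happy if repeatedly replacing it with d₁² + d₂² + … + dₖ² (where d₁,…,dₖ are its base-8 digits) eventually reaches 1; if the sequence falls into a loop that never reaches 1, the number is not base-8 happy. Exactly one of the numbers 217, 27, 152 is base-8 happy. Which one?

27

217: 217 → 19 → 13 → 26 → 13  — repeats 13 (not base-8 happy)
27: 27 → 18 → 8 → 1  — reaches 1 (base-8 happy)
152: 152 → 13 → 26 → 13  — repeats 13 (not base-8 happy)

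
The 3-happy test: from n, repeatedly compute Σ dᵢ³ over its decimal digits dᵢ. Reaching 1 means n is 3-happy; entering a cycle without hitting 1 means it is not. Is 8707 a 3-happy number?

3-happy

8707 → 8³ + 7³ + 0³ + 7³ = 1198
1198 → 1³ + 1³ + 9³ + 8³ = 1243
1243 → 1³ + 2³ + 4³ + 3³ = 100
100 → 1³ + 0³ + 0³ = 1  — reached 1.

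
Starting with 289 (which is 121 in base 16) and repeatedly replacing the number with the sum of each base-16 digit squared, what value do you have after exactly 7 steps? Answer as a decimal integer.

289 = (1,2,1)_16 → 1² + 2² + 1² = 6
6 = (6)_16 → 6² = 36
36 = (2,4)_16 → 2² + 4² = 20
20 = (1,4)_16 → 1² + 4² = 17
17 = (1,1)_16 → 1² + 1² = 2
2 = (2)_16 → 2² = 4
4 = (4)_16 → 4² = 16

16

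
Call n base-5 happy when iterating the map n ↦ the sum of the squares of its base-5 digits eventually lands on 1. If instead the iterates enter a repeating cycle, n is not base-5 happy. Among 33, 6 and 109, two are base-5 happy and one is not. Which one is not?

6

33: 33 → 11 → 5 → 1  — reaches 1 (base-5 happy)
6: 6 → 2 → 4 → 16 → 10 → 4  — repeats 4 (not base-5 happy)
109: 109 → 33 → 11 → 5 → 1  — reaches 1 (base-5 happy)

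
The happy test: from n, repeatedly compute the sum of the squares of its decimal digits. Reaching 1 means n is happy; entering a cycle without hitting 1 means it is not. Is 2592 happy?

not happy

2592 → 2² + 5² + 9² + 2² = 114
114 → 1² + 1² + 4² = 18
18 → 1² + 8² = 65
65 → 6² + 5² = 61
61 → 6² + 1² = 37
37 → 3² + 7² = 58
58 → 5² + 8² = 89
89 → 8² + 9² = 145
145 → 1² + 4² + 5² = 42
42 → 4² + 2² = 20
20 → 2² + 0² = 4
4 → 4² = 16
16 → 1² + 6² = 37  — 37 already seen; the sequence cycles without reaching 1.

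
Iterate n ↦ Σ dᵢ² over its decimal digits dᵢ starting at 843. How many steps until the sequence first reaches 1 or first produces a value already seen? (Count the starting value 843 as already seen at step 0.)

843 → 8² + 4² + 3² = 89
89 → 8² + 9² = 145
145 → 1² + 4² + 5² = 42
42 → 4² + 2² = 20
20 → 2² + 0² = 4
4 → 4² = 16
16 → 1² + 6² = 37
37 → 3² + 7² = 58
58 → 5² + 8² = 89  — 89 repeats.
That took 9 steps.

9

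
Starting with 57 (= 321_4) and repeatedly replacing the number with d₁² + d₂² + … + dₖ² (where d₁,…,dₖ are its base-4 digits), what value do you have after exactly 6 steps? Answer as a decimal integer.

57 = (3,2,1)_4 → 14
14 = (3,2)_4 → 13
13 = (3,1)_4 → 10
10 = (2,2)_4 → 8
8 = (2,0)_4 → 4
4 = (1,0)_4 → 1

1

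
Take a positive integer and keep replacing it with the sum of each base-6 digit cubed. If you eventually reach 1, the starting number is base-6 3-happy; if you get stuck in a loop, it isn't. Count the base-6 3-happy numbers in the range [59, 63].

2

59: 59 → 153 → 92 → 43 → 3 → 27 → 91 → 36 → 1  — base-6 3-happy
60: 60 → 65 → 190 → 190  — not base-6 3-happy
61: 61 → 66 → 126 → 54 → 28 → 128 → 62 → 73 → 9 → 28  — not base-6 3-happy
62: 62 → 73 → 9 → 28 → 128 → 62  — not base-6 3-happy
63: 63 → 92 → 43 → 3 → 27 → 91 → 36 → 1  — base-6 3-happy
base-6 3-happy: 59, 63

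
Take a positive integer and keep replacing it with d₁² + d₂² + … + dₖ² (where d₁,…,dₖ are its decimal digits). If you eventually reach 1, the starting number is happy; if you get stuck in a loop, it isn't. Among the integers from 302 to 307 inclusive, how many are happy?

302: 302 → 13 → 10 → 1  (reaches 1)
303: 303 → 18 → 65 → 61 → 37 → 58 → 89 → 145 → 42 → 20 → 4 → 16 → 37  (repeats 37)
304: 304 → 25 → 29 → 85 → 89 → 145 → 42 → 20 → 4 → 16 → 37 → 58 → 89  (repeats 89)
305: 305 → 34 → 25 → 29 → 85 → 89 → 145 → 42 → 20 → 4 → 16 → 37 → 58 → 89  (repeats 89)
306: 306 → 45 → 41 → 17 → 50 → 25 → 29 → 85 → 89 → 145 → 42 → 20 → 4 → 16 → 37 → 58 → 89  (repeats 89)
307: 307 → 58 → 89 → 145 → 42 → 20 → 4 → 16 → 37 → 58  (repeats 58)
happy: 302

1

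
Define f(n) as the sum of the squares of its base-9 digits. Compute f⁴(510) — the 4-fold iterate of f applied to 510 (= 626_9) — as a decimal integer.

510 = (6,2,6)_9 → 6² + 2² + 6² = 76
76 = (8,4)_9 → 8² + 4² = 80
80 = (8,8)_9 → 8² + 8² = 128
128 = (1,5,2)_9 → 1² + 5² + 2² = 30

30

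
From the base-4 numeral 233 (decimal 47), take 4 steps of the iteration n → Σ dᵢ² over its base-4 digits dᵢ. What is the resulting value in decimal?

47 = (2,3,3)_4 → 22
22 = (1,1,2)_4 → 6
6 = (1,2)_4 → 5
5 = (1,1)_4 → 2

2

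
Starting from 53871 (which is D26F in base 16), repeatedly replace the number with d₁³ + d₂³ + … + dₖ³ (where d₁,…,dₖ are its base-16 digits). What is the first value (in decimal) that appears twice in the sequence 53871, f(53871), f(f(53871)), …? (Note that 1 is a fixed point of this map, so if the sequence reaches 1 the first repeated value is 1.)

53871 = (13,2,6,15)_16 → 13³ + 2³ + 6³ + 15³ = 5796
5796 = (1,6,10,4)_16 → 1³ + 6³ + 10³ + 4³ = 1281
1281 = (5,0,1)_16 → 5³ + 0³ + 1³ = 126
126 = (7,14)_16 → 7³ + 14³ = 3087
3087 = (12,0,15)_16 → 12³ + 0³ + 15³ = 5103
5103 = (1,3,14,15)_16 → 1³ + 3³ + 14³ + 15³ = 6147
6147 = (1,8,0,3)_16 → 1³ + 8³ + 0³ + 3³ = 540
540 = (2,1,12)_16 → 2³ + 1³ + 12³ = 1737
1737 = (6,12,9)_16 → 6³ + 12³ + 9³ = 2673
2673 = (10,7,1)_16 → 10³ + 7³ + 1³ = 1344
1344 = (5,4,0)_16 → 5³ + 4³ + 0³ = 189
189 = (11,13)_16 → 11³ + 13³ = 3528
3528 = (13,12,8)_16 → 13³ + 12³ + 8³ = 4437
4437 = (1,1,5,5)_16 → 1³ + 1³ + 5³ + 5³ = 252
252 = (15,12)_16 → 15³ + 12³ = 5103  — 5103 already appeared earlier.

5103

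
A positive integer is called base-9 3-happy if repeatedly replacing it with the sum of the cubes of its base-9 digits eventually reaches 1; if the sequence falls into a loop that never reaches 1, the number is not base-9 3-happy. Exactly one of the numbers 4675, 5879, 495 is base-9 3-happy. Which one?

4675: 4675 → 523 → 281 → 99 → 9 → 1  — reaches 1 (base-9 3-happy)
5879: 5879 → 645 → 1071 → 73 → 513 → 243 → 27 → 27  — repeats 27 (not base-9 3-happy)
495: 495 → 217 → 225 → 351 → 91 → 3 → 27 → 27  — repeats 27 (not base-9 3-happy)

4675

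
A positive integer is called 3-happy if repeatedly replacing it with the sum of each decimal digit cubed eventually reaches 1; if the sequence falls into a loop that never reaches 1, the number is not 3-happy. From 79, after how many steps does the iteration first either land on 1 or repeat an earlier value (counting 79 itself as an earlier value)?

5

79 → 7³ + 9³ = 343 + 729 = 1072
1072 → 1³ + 0³ + 7³ + 2³ = 1 + 0 + 343 + 8 = 352
352 → 3³ + 5³ + 2³ = 27 + 125 + 8 = 160
160 → 1³ + 6³ + 0³ = 1 + 216 + 0 = 217
217 → 2³ + 1³ + 7³ = 8 + 1 + 343 = 352  — 352 repeats.
That took 5 steps.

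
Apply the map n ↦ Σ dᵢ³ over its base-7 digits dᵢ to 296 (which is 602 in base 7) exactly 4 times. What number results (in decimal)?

92

296 = (6,0,2)_7 → 6³ + 0³ + 2³ = 224
224 = (4,4,0)_7 → 4³ + 4³ + 0³ = 128
128 = (2,4,2)_7 → 2³ + 4³ + 2³ = 80
80 = (1,4,3)_7 → 1³ + 4³ + 3³ = 92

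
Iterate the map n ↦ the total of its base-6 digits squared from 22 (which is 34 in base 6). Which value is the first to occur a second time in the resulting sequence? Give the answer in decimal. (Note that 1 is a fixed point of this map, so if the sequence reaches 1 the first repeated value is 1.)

22 = (3,4)_6 → 3² + 4² = 25
25 = (4,1)_6 → 4² + 1² = 17
17 = (2,5)_6 → 2² + 5² = 29
29 = (4,5)_6 → 4² + 5² = 41
41 = (1,0,5)_6 → 1² + 0² + 5² = 26
26 = (4,2)_6 → 4² + 2² = 20
20 = (3,2)_6 → 3² + 2² = 13
13 = (2,1)_6 → 2² + 1² = 5
5 = (5)_6 → 5² = 25  — 25 already appeared earlier.

25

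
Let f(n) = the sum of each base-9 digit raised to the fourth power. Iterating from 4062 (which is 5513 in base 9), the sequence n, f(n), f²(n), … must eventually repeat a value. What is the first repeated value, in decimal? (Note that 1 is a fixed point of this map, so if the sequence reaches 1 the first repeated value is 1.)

4062 = (5,5,1,3)_9 → 5⁴ + 5⁴ + 1⁴ + 3⁴ = 625 + 625 + 1 + 81 = 1332
1332 = (1,7,4,0)_9 → 1⁴ + 7⁴ + 4⁴ + 0⁴ = 1 + 2401 + 256 + 0 = 2658
2658 = (3,5,7,3)_9 → 3⁴ + 5⁴ + 7⁴ + 3⁴ = 81 + 625 + 2401 + 81 = 3188
3188 = (4,3,3,2)_9 → 4⁴ + 3⁴ + 3⁴ + 2⁴ = 256 + 81 + 81 + 16 = 434
434 = (5,3,2)_9 → 5⁴ + 3⁴ + 2⁴ = 625 + 81 + 16 = 722
722 = (8,8,2)_9 → 8⁴ + 8⁴ + 2⁴ = 4096 + 4096 + 16 = 8208
8208 = (1,2,2,3,0)_9 → 1⁴ + 2⁴ + 2⁴ + 3⁴ + 0⁴ = 1 + 16 + 16 + 81 + 0 = 114
114 = (1,3,6)_9 → 1⁴ + 3⁴ + 6⁴ = 1 + 81 + 1296 = 1378
1378 = (1,8,0,1)_9 → 1⁴ + 8⁴ + 0⁴ + 1⁴ = 1 + 4096 + 0 + 1 = 4098
4098 = (5,5,5,3)_9 → 5⁴ + 5⁴ + 5⁴ + 3⁴ = 625 + 625 + 625 + 81 = 1956
1956 = (2,6,1,3)_9 → 2⁴ + 6⁴ + 1⁴ + 3⁴ = 16 + 1296 + 1 + 81 = 1394
1394 = (1,8,1,8)_9 → 1⁴ + 8⁴ + 1⁴ + 8⁴ = 1 + 4096 + 1 + 4096 = 8194
8194 = (1,2,2,1,4)_9 → 1⁴ + 2⁴ + 2⁴ + 1⁴ + 4⁴ = 1 + 16 + 16 + 1 + 256 = 290
290 = (3,5,2)_9 → 3⁴ + 5⁴ + 2⁴ = 81 + 625 + 16 = 722  — 722 already appeared earlier.

722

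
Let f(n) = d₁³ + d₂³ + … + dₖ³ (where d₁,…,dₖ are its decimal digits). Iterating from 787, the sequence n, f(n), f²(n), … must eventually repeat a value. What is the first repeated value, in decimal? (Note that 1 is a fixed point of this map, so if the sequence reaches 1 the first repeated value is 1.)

1

787 → 7³ + 8³ + 7³ = 1198
1198 → 1³ + 1³ + 9³ + 8³ = 1243
1243 → 1³ + 2³ + 4³ + 3³ = 100
100 → 1³ + 0³ + 0³ = 1  — reached the fixed point 1.
1 → 1, so 1 is the first repeated value.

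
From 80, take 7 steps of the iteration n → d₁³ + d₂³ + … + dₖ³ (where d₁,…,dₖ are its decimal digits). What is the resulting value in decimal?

80 → 8³ + 0³ = 512 + 0 = 512
512 → 5³ + 1³ + 2³ = 125 + 1 + 8 = 134
134 → 1³ + 3³ + 4³ = 1 + 27 + 64 = 92
92 → 9³ + 2³ = 729 + 8 = 737
737 → 7³ + 3³ + 7³ = 343 + 27 + 343 = 713
713 → 7³ + 1³ + 3³ = 343 + 1 + 27 = 371
371 → 3³ + 7³ + 1³ = 27 + 343 + 1 = 371

371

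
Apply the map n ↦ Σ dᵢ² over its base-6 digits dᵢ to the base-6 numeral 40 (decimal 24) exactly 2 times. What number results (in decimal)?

24 = (4,0)_6 → 4² + 0² = 16
16 = (2,4)_6 → 2² + 4² = 20

20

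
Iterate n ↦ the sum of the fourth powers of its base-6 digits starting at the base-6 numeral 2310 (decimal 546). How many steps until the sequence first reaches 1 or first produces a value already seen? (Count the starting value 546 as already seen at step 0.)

546 = (2,3,1,0)_6 → 2⁴ + 3⁴ + 1⁴ + 0⁴ = 98
98 = (2,4,2)_6 → 2⁴ + 4⁴ + 2⁴ = 288
288 = (1,2,0,0)_6 → 1⁴ + 2⁴ + 0⁴ + 0⁴ = 17
17 = (2,5)_6 → 2⁴ + 5⁴ = 641
641 = (2,5,4,5)_6 → 2⁴ + 5⁴ + 4⁴ + 5⁴ = 1522
1522 = (1,1,0,1,4)_6 → 1⁴ + 1⁴ + 0⁴ + 1⁴ + 4⁴ = 259
259 = (1,1,1,1)_6 → 1⁴ + 1⁴ + 1⁴ + 1⁴ = 4
4 = (4)_6 → 4⁴ = 256
256 = (1,1,0,4)_6 → 1⁴ + 1⁴ + 0⁴ + 4⁴ = 258
258 = (1,1,1,0)_6 → 1⁴ + 1⁴ + 1⁴ + 0⁴ = 3
3 = (3)_6 → 3⁴ = 81
81 = (2,1,3)_6 → 2⁴ + 1⁴ + 3⁴ = 98  — 98 repeats.
That took 12 steps.

12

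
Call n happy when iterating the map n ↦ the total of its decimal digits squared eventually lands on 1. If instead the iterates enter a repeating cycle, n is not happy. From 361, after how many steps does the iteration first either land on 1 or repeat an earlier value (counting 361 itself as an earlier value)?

13

361 → 3² + 6² + 1² = 9 + 36 + 1 = 46
46 → 4² + 6² = 16 + 36 = 52
52 → 5² + 2² = 25 + 4 = 29
29 → 2² + 9² = 4 + 81 = 85
85 → 8² + 5² = 64 + 25 = 89
89 → 8² + 9² = 64 + 81 = 145
145 → 1² + 4² + 5² = 1 + 16 + 25 = 42
42 → 4² + 2² = 16 + 4 = 20
20 → 2² + 0² = 4 + 0 = 4
4 → 4² = 16
16 → 1² + 6² = 1 + 36 = 37
37 → 3² + 7² = 9 + 49 = 58
58 → 5² + 8² = 25 + 64 = 89  — 89 repeats.
That took 13 steps.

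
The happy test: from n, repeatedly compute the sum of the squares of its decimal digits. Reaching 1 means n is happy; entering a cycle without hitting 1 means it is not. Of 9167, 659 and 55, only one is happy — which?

9167

9167: 9167 → 167 → 86 → 100 → 1  — reaches 1 (happy)
659: 659 → 142 → 21 → 5 → 25 → 29 → 85 → 89 → 145 → 42 → 20 → 4 → 16 → 37 → 58 → 89  — repeats 89 (not happy)
55: 55 → 50 → 25 → 29 → 85 → 89 → 145 → 42 → 20 → 4 → 16 → 37 → 58 → 89  — repeats 89 (not happy)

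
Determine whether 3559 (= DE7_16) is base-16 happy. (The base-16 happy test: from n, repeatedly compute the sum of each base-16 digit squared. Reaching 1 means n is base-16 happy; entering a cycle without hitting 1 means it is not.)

3559 = (13,14,7)_16 → 13² + 14² + 7² = 169 + 196 + 49 = 414
414 = (1,9,14)_16 → 1² + 9² + 14² = 1 + 81 + 196 = 278
278 = (1,1,6)_16 → 1² + 1² + 6² = 1 + 1 + 36 = 38
38 = (2,6)_16 → 2² + 6² = 4 + 36 = 40
40 = (2,8)_16 → 2² + 8² = 4 + 64 = 68
68 = (4,4)_16 → 4² + 4² = 16 + 16 = 32
32 = (2,0)_16 → 2² + 0² = 4 + 0 = 4
4 = (4)_16 → 4² = 16
16 = (1,0)_16 → 1² + 0² = 1 + 0 = 1  — reached 1.

base-16 happy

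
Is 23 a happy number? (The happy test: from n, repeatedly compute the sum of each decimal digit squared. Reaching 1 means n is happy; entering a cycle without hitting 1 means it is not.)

23 → 2² + 3² = 4 + 9 = 13
13 → 1² + 3² = 1 + 9 = 10
10 → 1² + 0² = 1 + 0 = 1  — reached 1.

happy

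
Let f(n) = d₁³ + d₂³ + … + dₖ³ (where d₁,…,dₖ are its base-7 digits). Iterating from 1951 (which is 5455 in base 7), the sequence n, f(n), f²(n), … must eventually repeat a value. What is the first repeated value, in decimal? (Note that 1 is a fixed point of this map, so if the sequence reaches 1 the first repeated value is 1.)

1

1951 = (5,4,5,5)_7 → 5³ + 4³ + 5³ + 5³ = 439
439 = (1,1,6,5)_7 → 1³ + 1³ + 6³ + 5³ = 343
343 = (1,0,0,0)_7 → 1³ + 0³ + 0³ + 0³ = 1  — reached the fixed point 1.
1 → 1, so 1 is the first repeated value.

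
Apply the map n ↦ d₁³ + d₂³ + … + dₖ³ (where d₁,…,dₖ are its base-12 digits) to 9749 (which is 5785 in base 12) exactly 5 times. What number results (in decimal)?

9749 = (5,7,8,5)_12 → 1105
1105 = (7,8,1)_12 → 856
856 = (5,11,4)_12 → 1520
1520 = (10,6,8)_12 → 1728
1728 = (1,0,0,0)_12 → 1

1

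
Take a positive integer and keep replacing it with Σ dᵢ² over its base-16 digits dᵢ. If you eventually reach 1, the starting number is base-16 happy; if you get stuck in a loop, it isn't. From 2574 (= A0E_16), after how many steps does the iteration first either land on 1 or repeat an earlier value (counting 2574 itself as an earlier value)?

10

2574 = (10,0,14)_16 → 10² + 0² + 14² = 100 + 0 + 196 = 296
296 = (1,2,8)_16 → 1² + 2² + 8² = 1 + 4 + 64 = 69
69 = (4,5)_16 → 4² + 5² = 16 + 25 = 41
41 = (2,9)_16 → 2² + 9² = 4 + 81 = 85
85 = (5,5)_16 → 5² + 5² = 25 + 25 = 50
50 = (3,2)_16 → 3² + 2² = 9 + 4 = 13
13 = (13)_16 → 13² = 169
169 = (10,9)_16 → 10² + 9² = 100 + 81 = 181
181 = (11,5)_16 → 11² + 5² = 121 + 25 = 146
146 = (9,2)_16 → 9² + 2² = 81 + 4 = 85  — 85 repeats.
That took 10 steps.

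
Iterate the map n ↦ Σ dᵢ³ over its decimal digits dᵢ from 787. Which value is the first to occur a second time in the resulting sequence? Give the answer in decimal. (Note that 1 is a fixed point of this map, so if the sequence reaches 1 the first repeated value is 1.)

787 → 7³ + 8³ + 7³ = 1198
1198 → 1³ + 1³ + 9³ + 8³ = 1243
1243 → 1³ + 2³ + 4³ + 3³ = 100
100 → 1³ + 0³ + 0³ = 1  — reached the fixed point 1.
1 → 1, so 1 is the first repeated value.

1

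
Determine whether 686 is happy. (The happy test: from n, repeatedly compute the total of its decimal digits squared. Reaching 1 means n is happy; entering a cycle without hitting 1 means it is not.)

686 → 6² + 8² + 6² = 36 + 64 + 36 = 136
136 → 1² + 3² + 6² = 1 + 9 + 36 = 46
46 → 4² + 6² = 16 + 36 = 52
52 → 5² + 2² = 25 + 4 = 29
29 → 2² + 9² = 4 + 81 = 85
85 → 8² + 5² = 64 + 25 = 89
89 → 8² + 9² = 64 + 81 = 145
145 → 1² + 4² + 5² = 1 + 16 + 25 = 42
42 → 4² + 2² = 16 + 4 = 20
20 → 2² + 0² = 4 + 0 = 4
4 → 4² = 16
16 → 1² + 6² = 1 + 36 = 37
37 → 3² + 7² = 9 + 49 = 58
58 → 5² + 8² = 25 + 64 = 89  — 89 already seen; the sequence cycles without reaching 1.

not happy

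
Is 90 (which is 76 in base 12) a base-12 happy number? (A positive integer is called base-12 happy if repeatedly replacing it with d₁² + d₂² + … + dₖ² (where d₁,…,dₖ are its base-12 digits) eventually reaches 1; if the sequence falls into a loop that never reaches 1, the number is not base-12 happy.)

90 = (7,6)_12 → 7² + 6² = 85
85 = (7,1)_12 → 7² + 1² = 50
50 = (4,2)_12 → 4² + 2² = 20
20 = (1,8)_12 → 1² + 8² = 65
65 = (5,5)_12 → 5² + 5² = 50  — 50 already seen; the sequence cycles without reaching 1.

not base-12 happy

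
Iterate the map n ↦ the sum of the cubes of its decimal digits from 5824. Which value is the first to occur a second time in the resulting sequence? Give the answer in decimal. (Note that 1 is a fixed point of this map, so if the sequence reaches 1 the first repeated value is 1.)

5824 → 709
709 → 1072
1072 → 352
352 → 160
160 → 217
217 → 352  — 352 already appeared earlier.

352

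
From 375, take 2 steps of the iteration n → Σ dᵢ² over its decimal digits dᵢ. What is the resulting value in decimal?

73

375 → 3² + 7² + 5² = 83
83 → 8² + 3² = 73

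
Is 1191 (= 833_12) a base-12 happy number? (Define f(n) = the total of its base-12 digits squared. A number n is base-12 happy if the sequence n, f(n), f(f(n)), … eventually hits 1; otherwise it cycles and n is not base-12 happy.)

1191 = (8,3,3)_12 → 8² + 3² + 3² = 82
82 = (6,10)_12 → 6² + 10² = 136
136 = (11,4)_12 → 11² + 4² = 137
137 = (11,5)_12 → 11² + 5² = 146
146 = (1,0,2)_12 → 1² + 0² + 2² = 5
5 = (5)_12 → 5² = 25
25 = (2,1)_12 → 2² + 1² = 5  — 5 already seen; the sequence cycles without reaching 1.

not base-12 happy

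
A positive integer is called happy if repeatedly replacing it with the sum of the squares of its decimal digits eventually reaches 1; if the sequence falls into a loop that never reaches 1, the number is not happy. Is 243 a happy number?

not happy

243 → 29
29 → 85
85 → 89
89 → 145
145 → 42
42 → 20
20 → 4
4 → 16
16 → 37
37 → 58
58 → 89  — 89 already seen; the sequence cycles without reaching 1.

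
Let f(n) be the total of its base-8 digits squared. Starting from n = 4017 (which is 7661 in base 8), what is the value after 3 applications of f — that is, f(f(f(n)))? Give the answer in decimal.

4017 = (7,6,6,1)_8 → 122
122 = (1,7,2)_8 → 54
54 = (6,6)_8 → 72

72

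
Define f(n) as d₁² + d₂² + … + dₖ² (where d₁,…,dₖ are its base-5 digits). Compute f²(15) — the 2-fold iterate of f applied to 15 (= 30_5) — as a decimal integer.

17

15 = (3,0)_5 → 9
9 = (1,4)_5 → 17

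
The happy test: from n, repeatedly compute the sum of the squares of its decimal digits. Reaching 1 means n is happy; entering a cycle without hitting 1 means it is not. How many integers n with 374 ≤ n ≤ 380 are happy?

2

374: 374 → 74 → 65 → 61 → 37 → 58 → 89 → 145 → 42 → 20 → 4 → 16 → 37  (repeats 37)
375: 375 → 83 → 73 → 58 → 89 → 145 → 42 → 20 → 4 → 16 → 37 → 58  (repeats 58)
376: 376 → 94 → 97 → 130 → 10 → 1  (reaches 1)
377: 377 → 107 → 50 → 25 → 29 → 85 → 89 → 145 → 42 → 20 → 4 → 16 → 37 → 58 → 89  (repeats 89)
378: 378 → 122 → 9 → 81 → 65 → 61 → 37 → 58 → 89 → 145 → 42 → 20 → 4 → 16 → 37  (repeats 37)
379: 379 → 139 → 91 → 82 → 68 → 100 → 1  (reaches 1)
380: 380 → 73 → 58 → 89 → 145 → 42 → 20 → 4 → 16 → 37 → 58  (repeats 58)
happy: 376, 379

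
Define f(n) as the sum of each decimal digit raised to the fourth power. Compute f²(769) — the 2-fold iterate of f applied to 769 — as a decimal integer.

769 → 7⁴ + 6⁴ + 9⁴ = 2401 + 1296 + 6561 = 10258
10258 → 1⁴ + 0⁴ + 2⁴ + 5⁴ + 8⁴ = 1 + 0 + 16 + 625 + 4096 = 4738

4738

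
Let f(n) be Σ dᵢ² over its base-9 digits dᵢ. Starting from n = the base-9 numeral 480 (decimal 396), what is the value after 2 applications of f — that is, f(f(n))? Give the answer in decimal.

396 = (4,8,0)_9 → 4² + 8² + 0² = 16 + 64 + 0 = 80
80 = (8,8)_9 → 8² + 8² = 64 + 64 = 128

128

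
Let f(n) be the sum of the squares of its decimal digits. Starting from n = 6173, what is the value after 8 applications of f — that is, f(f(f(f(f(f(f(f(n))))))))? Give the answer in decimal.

20

6173 → 6² + 1² + 7² + 3² = 95
95 → 9² + 5² = 106
106 → 1² + 0² + 6² = 37
37 → 3² + 7² = 58
58 → 5² + 8² = 89
89 → 8² + 9² = 145
145 → 1² + 4² + 5² = 42
42 → 4² + 2² = 20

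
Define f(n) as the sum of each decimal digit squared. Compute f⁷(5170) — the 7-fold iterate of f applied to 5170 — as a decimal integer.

89

5170 → 5² + 1² + 7² + 0² = 75
75 → 7² + 5² = 74
74 → 7² + 4² = 65
65 → 6² + 5² = 61
61 → 6² + 1² = 37
37 → 3² + 7² = 58
58 → 5² + 8² = 89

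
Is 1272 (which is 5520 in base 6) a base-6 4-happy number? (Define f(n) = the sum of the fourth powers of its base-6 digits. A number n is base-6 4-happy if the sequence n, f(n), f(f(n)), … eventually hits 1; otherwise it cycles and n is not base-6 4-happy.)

1272 = (5,5,2,0)_6 → 1266
1266 = (5,5,1,0)_6 → 1251
1251 = (5,4,4,3)_6 → 1218
1218 = (5,3,5,0)_6 → 1331
1331 = (1,0,0,5,5)_6 → 1251  — 1251 already seen; the sequence cycles without reaching 1.

not base-6 4-happy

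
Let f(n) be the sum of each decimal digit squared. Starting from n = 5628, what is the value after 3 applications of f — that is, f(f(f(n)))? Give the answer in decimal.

100

5628 → 5² + 6² + 2² + 8² = 129
129 → 1² + 2² + 9² = 86
86 → 8² + 6² = 100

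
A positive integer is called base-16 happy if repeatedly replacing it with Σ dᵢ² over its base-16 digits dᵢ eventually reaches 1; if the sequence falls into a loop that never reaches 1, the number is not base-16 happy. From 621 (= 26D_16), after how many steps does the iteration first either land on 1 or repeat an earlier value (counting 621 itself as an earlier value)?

621 = (2,6,13)_16 → 2² + 6² + 13² = 209
209 = (13,1)_16 → 13² + 1² = 170
170 = (10,10)_16 → 10² + 10² = 200
200 = (12,8)_16 → 12² + 8² = 208
208 = (13,0)_16 → 13² + 0² = 169
169 = (10,9)_16 → 10² + 9² = 181
181 = (11,5)_16 → 11² + 5² = 146
146 = (9,2)_16 → 9² + 2² = 85
85 = (5,5)_16 → 5² + 5² = 50
50 = (3,2)_16 → 3² + 2² = 13
13 = (13)_16 → 13² = 169  — 169 repeats.
That took 11 steps.

11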